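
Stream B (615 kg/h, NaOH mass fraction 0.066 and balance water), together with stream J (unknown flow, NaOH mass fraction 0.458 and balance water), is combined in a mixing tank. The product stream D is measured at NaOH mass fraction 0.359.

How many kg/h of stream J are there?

Let J be the unknown flow. Total out = 615 + J.
NaOH balance: 40.59 + 0.458·J = 0.359·(615 + J)
(0.458 − 0.359)·J = 0.359×615 − 40.59 = 180.19
J = 180.19 / 0.099 = 1820.2 kg/h

1820 kg/h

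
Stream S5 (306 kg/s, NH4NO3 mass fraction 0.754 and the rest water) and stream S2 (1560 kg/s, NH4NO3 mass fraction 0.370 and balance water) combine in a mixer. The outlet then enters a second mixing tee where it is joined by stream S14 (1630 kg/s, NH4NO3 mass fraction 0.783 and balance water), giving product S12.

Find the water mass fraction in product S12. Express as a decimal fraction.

Overall, product flow = 3496 kg/s.
water in = 306×0.246 + 1560×0.630 + 1630×0.217 = 1411.8 kg/s.
water fraction in S12 = 0.404.

0.404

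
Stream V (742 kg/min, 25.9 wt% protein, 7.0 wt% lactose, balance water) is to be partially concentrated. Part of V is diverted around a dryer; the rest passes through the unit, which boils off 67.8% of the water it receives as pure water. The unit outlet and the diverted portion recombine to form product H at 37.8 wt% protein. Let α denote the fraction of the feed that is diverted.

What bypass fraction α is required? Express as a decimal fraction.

All 742×0.259 = 192.18 kg/min of protein reaches H, so H = 192.18/0.378 = 508.41 kg/min and vapour = 233.59 kg/min.
The evaporator receives (1−α)·742 of feed at 0.671 water and removes 0.678 of that water:
0.678×0.671×(1−α)×742 = 233.59
(1−α) = 233.59/337.56 = 0.6920;  α = 0.3080.

0.308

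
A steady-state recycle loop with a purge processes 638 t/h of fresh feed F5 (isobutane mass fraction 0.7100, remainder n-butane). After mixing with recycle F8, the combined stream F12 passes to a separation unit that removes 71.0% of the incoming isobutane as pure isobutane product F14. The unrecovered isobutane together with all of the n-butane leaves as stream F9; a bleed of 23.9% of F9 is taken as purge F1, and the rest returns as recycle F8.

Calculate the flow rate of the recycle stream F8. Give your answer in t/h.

717.4 t/h

n-butane enters only via F5 and leaves only via the purge: 638×0.290 = 0.239×(n-butane in F9), and the separation unit passes all n-butane, so n-butane in F12 = n-butane in F9 = 774.14 t/h.
isobutane in F12: m_A = 638×0.710 + (1−0.239)·(1−0.710)·m_A, so m_A = 452.98/0.7793 = 581.26 t/h.
F9 = (1−0.710)×581.26 + 774.14 = 942.71 t/h.
Recycle F8 = (1−0.239)×942.71 = 717.4 t/h.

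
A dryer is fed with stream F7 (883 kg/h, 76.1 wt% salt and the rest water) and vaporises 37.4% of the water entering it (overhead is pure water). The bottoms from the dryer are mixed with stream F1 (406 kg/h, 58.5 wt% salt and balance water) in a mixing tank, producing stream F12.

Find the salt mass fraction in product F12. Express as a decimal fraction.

0.7516

Vapour removed = 0.374×0.239×883 = 78.928 kg/h; concentrate = 804.07 kg/h.
salt reaching the mixer = 671.96 (from concentrate) + 406×0.585 = 909.47 kg/h.
Product flow = 804.07 + 406 = 1210.1 kg/h; salt fraction = 0.7516.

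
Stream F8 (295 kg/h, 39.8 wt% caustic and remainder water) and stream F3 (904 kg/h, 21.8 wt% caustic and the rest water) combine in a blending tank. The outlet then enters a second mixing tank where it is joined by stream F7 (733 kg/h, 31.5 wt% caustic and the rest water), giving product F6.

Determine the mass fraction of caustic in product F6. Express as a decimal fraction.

Overall, product flow = 1932 kg/h.
caustic in = 295×0.398 + 904×0.218 + 733×0.315 = 545.38 kg/h.
caustic fraction in F6 = 0.282.

0.282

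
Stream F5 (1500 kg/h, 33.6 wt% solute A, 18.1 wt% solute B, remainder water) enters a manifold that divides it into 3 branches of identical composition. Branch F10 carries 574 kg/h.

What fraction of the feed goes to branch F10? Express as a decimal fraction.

Fraction to F10 = 574/1500 = 0.3827.

0.383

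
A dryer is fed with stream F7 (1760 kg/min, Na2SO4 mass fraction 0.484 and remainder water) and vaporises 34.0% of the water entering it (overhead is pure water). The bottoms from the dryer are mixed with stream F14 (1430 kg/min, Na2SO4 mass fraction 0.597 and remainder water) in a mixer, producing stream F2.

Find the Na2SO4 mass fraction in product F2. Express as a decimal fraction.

Vapour removed = 0.340×0.516×1760 = 308.77 kg/min; concentrate = 1451.2 kg/min.
Na2SO4 reaching the mixer = 851.84 (from concentrate) + 1430×0.597 = 1705.5 kg/min.
Product flow = 1451.2 + 1430 = 2881.2 kg/min; Na2SO4 fraction = 0.592.

0.592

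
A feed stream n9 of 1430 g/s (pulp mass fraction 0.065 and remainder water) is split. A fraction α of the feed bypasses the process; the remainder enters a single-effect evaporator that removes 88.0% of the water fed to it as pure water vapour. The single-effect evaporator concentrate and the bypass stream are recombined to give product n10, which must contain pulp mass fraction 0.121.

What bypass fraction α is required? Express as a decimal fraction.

0.438

All 1430×0.065 = 92.95 g/s of pulp reaches n10, so n10 = 92.95/0.121 = 768.18 g/s and vapour = 661.82 g/s.
The evaporator receives (1−α)·1430 of feed at 0.935 water and removes 0.880 of that water:
0.880×0.935×(1−α)×1430 = 661.82
(1−α) = 661.82/1176.6 = 0.5625;  α = 0.4375.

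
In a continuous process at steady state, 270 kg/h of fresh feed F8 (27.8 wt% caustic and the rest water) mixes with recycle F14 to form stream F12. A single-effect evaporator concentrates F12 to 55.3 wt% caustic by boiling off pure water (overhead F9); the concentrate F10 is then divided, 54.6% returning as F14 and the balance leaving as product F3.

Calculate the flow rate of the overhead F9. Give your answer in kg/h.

Overall caustic balance (none leaves overhead): caustic in fresh feed = caustic in product, i.e. 270×0.278 = (1−0.546)·F10·0.553.
F10 = 75.06/(0.553×0.454) = 298.97 kg/h.
Recycle F14 = 0.546×298.97 = 163.24 kg/h.
Combined feed F12 = 270 + 163.24 = 433.24 kg/h.
Overhead F9 = F12 − F10 = 433.24 − 298.97 = 134.27 kg/h.

134.3 kg/h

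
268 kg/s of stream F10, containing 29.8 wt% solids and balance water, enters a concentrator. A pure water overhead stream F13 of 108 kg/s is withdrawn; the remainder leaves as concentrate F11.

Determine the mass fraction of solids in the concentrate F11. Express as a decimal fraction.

solids is not removed: 268×0.298 = 79.864 kg/s of solids enters F11.
Concentrate = 268 − 108 = 160 kg/s.
Mass fraction = 79.864/160 = 0.499.

0.499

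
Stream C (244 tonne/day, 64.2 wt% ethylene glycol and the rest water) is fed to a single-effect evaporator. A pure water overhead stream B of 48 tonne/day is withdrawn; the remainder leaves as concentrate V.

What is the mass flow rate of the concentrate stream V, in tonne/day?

Concentrate = 244 − 48 = 196 tonne/day.

196 tonne/day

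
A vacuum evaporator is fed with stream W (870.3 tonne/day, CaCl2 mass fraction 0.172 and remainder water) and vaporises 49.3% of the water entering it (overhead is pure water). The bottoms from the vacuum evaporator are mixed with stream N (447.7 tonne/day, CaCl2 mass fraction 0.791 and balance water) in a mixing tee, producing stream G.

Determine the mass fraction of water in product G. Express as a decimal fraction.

Vapour removed = 0.493×0.828×870.3 = 355.26 tonne/day; concentrate = 515.04 tonne/day.
water reaching the mixer = 365.35 (from concentrate) + 447.7×0.209 = 458.92 tonne/day.
Product flow = 515.04 + 447.7 = 962.74 tonne/day; water fraction = 0.477.

0.477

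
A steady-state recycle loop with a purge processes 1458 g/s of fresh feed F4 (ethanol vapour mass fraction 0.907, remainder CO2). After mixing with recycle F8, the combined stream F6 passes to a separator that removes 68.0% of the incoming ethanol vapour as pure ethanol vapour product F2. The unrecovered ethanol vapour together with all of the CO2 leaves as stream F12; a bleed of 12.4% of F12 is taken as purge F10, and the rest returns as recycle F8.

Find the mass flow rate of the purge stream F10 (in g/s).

208.5 g/s

CO2 enters only via F4 and leaves only via the purge: 1458×0.093 = 0.124×(CO2 in F12), and the separator passes all CO2, so CO2 in F6 = CO2 in F12 = 1093.5 g/s.
ethanol vapour in F6: m_A = 1458×0.907 + (1−0.124)·(1−0.680)·m_A, so m_A = 1322.4/0.7197 = 1837.5 g/s.
F12 = (1−0.680)×1837.5 + 1093.5 = 1681.5 g/s.
Purge F10 = 0.124×1681.5 = 208.51 g/s.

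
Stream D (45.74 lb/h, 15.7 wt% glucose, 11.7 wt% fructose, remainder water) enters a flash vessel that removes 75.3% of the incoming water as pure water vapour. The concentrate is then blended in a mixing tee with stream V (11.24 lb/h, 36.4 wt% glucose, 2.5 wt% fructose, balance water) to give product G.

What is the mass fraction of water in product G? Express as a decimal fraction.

0.4713

Vapour removed = 0.753×0.726×45.74 = 25.005 lb/h; concentrate = 20.735 lb/h.
water reaching the mixer = 8.2022 (from concentrate) + 11.24×0.611 = 15.07 lb/h.
Product flow = 20.735 + 11.24 = 31.975 lb/h; water fraction = 0.4713.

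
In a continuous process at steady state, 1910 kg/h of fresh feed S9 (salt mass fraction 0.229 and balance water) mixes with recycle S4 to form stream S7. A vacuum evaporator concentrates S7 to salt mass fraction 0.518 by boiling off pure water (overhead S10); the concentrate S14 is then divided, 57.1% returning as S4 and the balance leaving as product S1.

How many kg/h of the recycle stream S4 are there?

1124 kg/h

Overall salt balance (none leaves overhead): salt in fresh feed = salt in product, i.e. 1910×0.229 = (1−0.571)·S14·0.518.
S14 = 437.39/(0.518×0.429) = 1968.3 kg/h.
Recycle S4 = 0.571×1968.3 = 1123.9 kg/h.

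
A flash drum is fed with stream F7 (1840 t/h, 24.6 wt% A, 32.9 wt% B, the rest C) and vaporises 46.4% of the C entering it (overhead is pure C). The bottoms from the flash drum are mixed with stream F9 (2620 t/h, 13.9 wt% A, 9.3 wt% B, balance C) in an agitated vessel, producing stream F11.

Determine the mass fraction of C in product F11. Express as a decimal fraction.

0.593

Vapour removed = 0.464×0.425×1840 = 362.85 t/h; concentrate = 1477.2 t/h.
C reaching the mixer = 419.15 (from concentrate) + 2620×0.768 = 2431.3 t/h.
Product flow = 1477.2 + 2620 = 4097.2 t/h; C fraction = 0.593.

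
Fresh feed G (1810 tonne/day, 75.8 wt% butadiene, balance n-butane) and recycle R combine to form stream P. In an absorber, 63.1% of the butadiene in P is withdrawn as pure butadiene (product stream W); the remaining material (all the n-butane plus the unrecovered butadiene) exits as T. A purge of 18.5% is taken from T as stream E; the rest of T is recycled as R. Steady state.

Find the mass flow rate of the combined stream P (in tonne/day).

n-butane enters only via G and leaves only via the purge: 1810×0.242 = 0.185×(n-butane in T), and the absorber passes all n-butane, so n-butane in P = n-butane in T = 2367.7 tonne/day.
butadiene in P: m_A = 1810×0.758 + (1−0.185)·(1−0.631)·m_A, so m_A = 1372/0.6993 = 1962 tonne/day.
P = 1962 + 2367.7 = 4329.7 tonne/day.

4330 tonne/day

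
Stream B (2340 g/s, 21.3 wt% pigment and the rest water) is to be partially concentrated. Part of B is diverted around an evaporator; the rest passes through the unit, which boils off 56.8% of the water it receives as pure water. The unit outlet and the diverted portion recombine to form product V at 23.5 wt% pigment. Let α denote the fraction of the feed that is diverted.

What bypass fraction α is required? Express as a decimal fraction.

0.791

All 2340×0.213 = 498.42 g/s of pigment reaches V, so V = 498.42/0.235 = 2120.9 g/s and vapour = 219.06 g/s.
The evaporator receives (1−α)·2340 of feed at 0.787 water and removes 0.568 of that water:
0.568×0.787×(1−α)×2340 = 219.06
(1−α) = 219.06/1046 = 0.2094;  α = 0.7906.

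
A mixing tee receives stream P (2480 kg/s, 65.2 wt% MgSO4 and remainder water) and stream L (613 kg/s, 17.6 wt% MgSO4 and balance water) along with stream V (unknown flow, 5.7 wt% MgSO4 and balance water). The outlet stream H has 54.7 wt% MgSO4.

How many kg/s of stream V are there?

67.3 kg/s

Let V be the unknown flow. Total out = 3093 + V.
MgSO4 balance: 1724.8 + 0.057·V = 0.547·(3093 + V)
(0.057 − 0.547)·V = 0.547×3093 − 1724.8 = -32.977
V = -32.977 / -0.490 = 67.3 kg/s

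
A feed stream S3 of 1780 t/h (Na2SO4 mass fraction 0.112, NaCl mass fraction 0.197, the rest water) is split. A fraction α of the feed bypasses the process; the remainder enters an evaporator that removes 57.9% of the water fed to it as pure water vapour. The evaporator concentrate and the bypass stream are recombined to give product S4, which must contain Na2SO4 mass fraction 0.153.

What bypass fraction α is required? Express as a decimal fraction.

0.330

All 1780×0.112 = 199.36 t/h of Na2SO4 reaches S4, so S4 = 199.36/0.153 = 1303 t/h and vapour = 476.99 t/h.
The evaporator receives (1−α)·1780 of feed at 0.691 water and removes 0.579 of that water:
0.579×0.691×(1−α)×1780 = 476.99
(1−α) = 476.99/712.16 = 0.6698;  α = 0.3302.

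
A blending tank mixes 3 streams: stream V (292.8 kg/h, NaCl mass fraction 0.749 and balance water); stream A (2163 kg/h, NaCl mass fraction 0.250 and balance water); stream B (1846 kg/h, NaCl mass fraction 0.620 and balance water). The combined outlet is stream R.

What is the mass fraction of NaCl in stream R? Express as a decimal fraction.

0.443

Total flow out = 292.8 + 2163 + 1846 = 4301.8 kg/h.
NaCl in = 292.8×0.749 + 2163×0.250 + 1846×0.620 = 1904.6 kg/h.
NaCl mass fraction in R = 1904.6/4301.8 = 0.443.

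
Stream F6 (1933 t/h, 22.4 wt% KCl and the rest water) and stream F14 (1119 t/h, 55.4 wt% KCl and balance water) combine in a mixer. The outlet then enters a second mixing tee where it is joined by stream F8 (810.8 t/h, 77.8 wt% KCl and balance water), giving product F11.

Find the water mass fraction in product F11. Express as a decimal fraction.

Overall, product flow = 3862.8 t/h.
water in = 1933×0.776 + 1119×0.446 + 810.8×0.222 = 2179.1 t/h.
water fraction in F11 = 0.5641.

0.5641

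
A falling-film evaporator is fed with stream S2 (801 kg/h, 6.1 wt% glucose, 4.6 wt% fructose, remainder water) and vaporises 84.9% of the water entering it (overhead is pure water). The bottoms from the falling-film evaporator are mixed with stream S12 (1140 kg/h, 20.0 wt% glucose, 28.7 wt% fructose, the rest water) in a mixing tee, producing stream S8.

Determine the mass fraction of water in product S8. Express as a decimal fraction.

Vapour removed = 0.849×0.893×801 = 607.28 kg/h; concentrate = 193.72 kg/h.
water reaching the mixer = 108.01 (from concentrate) + 1140×0.513 = 692.83 kg/h.
Product flow = 193.72 + 1140 = 1333.7 kg/h; water fraction = 0.519.

0.519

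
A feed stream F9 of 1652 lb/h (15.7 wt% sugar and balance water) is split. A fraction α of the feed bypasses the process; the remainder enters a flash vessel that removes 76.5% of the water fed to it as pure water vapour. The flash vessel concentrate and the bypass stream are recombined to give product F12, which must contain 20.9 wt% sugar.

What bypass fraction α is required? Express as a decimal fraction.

All 1652×0.157 = 259.36 lb/h of sugar reaches F12, so F12 = 259.36/0.209 = 1241 lb/h and vapour = 411.02 lb/h.
The evaporator receives (1−α)·1652 of feed at 0.843 water and removes 0.765 of that water:
0.765×0.843×(1−α)×1652 = 411.02
(1−α) = 411.02/1065.4 = 0.3858;  α = 0.6142.

0.614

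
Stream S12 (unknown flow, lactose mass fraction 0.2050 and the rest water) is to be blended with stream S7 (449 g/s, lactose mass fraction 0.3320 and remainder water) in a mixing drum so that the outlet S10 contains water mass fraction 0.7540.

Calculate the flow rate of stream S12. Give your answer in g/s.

Let S12 be the unknown flow. Total out = 449 + S12.
water balance: 299.93 + 0.795·S12 = 0.754·(449 + S12)
(0.795 − 0.754)·S12 = 0.754×449 − 299.93 = 38.614
S12 = 38.614 / 0.041 = 941.8 g/s

941.8 g/s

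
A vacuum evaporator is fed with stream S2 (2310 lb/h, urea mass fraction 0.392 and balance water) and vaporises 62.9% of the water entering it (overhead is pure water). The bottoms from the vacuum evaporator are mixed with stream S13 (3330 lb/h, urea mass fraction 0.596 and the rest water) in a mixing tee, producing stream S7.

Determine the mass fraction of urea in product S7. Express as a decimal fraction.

Vapour removed = 0.629×0.608×2310 = 883.42 lb/h; concentrate = 1426.6 lb/h.
urea reaching the mixer = 905.52 (from concentrate) + 3330×0.596 = 2890.2 lb/h.
Product flow = 1426.6 + 3330 = 4756.6 lb/h; urea fraction = 0.608.

0.608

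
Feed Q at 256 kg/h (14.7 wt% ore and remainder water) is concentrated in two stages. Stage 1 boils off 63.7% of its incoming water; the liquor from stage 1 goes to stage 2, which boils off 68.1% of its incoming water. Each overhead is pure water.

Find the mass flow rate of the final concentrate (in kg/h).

62.92 kg/h

water in feed = 256×0.853 = 218.37 kg/h.
After stage 1: water left = (1−0.637)×218.37 = 79.268; stream total = 116.9 kg/h.
After stage 2: water left = (1−0.681)×79.268 = 25.286; final concentrate = 62.918 kg/h.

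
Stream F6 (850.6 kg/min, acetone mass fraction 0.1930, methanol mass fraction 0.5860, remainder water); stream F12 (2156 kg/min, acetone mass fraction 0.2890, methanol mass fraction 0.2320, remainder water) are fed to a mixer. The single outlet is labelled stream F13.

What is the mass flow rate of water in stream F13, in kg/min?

1221 kg/min

water out = water in = 850.6×0.221 + 2156×0.479 = 1220.7 kg/min.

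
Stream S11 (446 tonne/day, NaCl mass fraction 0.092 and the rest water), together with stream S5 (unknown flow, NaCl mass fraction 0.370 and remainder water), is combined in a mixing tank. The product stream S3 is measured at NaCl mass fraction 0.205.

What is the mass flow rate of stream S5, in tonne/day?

Let S5 be the unknown flow. Total out = 446 + S5.
NaCl balance: 41.032 + 0.370·S5 = 0.205·(446 + S5)
(0.370 − 0.205)·S5 = 0.205×446 − 41.032 = 50.398
S5 = 50.398 / 0.165 = 305.44 tonne/day

305.4 tonne/day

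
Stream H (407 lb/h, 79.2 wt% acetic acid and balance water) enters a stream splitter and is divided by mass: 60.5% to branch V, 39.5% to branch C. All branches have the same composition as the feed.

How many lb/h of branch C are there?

Branch C flow = 0.395×407 = 160.77 lb/h.

160.8 lb/h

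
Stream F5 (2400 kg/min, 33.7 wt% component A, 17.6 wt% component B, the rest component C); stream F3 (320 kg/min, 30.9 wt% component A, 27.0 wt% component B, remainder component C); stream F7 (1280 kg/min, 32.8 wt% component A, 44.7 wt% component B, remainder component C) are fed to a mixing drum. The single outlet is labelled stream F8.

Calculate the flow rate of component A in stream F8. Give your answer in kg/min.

component A out = component A in = 2400×0.337 + 320×0.309 + 1280×0.328 = 1327.5 kg/min.

1328 kg/min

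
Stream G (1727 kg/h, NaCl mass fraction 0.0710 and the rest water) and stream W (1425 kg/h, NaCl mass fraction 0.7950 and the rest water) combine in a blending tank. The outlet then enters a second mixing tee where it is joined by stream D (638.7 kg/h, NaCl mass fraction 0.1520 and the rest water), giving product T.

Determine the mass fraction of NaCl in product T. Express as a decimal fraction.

Overall, product flow = 3790.7 kg/h.
NaCl in = 1727×0.071 + 1425×0.795 + 638.7×0.152 = 1352.6 kg/h.
NaCl fraction in T = 0.3568.

0.3568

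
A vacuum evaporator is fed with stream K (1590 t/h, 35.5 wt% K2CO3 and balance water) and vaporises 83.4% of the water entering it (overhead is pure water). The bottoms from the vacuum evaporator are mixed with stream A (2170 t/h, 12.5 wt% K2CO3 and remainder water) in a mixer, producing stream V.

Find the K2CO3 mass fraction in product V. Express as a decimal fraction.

Vapour removed = 0.834×0.645×1590 = 855.31 t/h; concentrate = 734.69 t/h.
K2CO3 reaching the mixer = 564.45 (from concentrate) + 2170×0.125 = 835.7 t/h.
Product flow = 734.69 + 2170 = 2904.7 t/h; K2CO3 fraction = 0.2877.

0.2877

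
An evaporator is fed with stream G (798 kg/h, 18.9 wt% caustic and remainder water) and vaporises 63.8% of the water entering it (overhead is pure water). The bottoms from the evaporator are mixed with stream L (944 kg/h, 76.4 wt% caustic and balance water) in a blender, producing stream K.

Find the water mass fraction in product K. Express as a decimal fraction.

0.344

Vapour removed = 0.638×0.811×798 = 412.9 kg/h; concentrate = 385.1 kg/h.
water reaching the mixer = 234.28 (from concentrate) + 944×0.236 = 457.06 kg/h.
Product flow = 385.1 + 944 = 1329.1 kg/h; water fraction = 0.344.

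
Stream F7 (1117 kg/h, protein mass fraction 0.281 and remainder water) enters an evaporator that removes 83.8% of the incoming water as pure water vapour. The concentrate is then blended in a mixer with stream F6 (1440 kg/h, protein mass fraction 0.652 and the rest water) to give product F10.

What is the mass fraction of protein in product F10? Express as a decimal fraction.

0.665

Vapour removed = 0.838×0.719×1117 = 673.02 kg/h; concentrate = 443.98 kg/h.
protein reaching the mixer = 313.88 (from concentrate) + 1440×0.652 = 1252.8 kg/h.
Product flow = 443.98 + 1440 = 1884 kg/h; protein fraction = 0.665.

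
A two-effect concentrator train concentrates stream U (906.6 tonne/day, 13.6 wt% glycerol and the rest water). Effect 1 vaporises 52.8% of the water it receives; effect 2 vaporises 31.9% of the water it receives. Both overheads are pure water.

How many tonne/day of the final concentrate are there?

water in feed = 906.6×0.864 = 783.3 tonne/day.
After stage 1: water left = (1−0.528)×783.3 = 369.72; stream total = 493.02 tonne/day.
After stage 2: water left = (1−0.319)×369.72 = 251.78; final concentrate = 375.08 tonne/day.

375.1 tonne/day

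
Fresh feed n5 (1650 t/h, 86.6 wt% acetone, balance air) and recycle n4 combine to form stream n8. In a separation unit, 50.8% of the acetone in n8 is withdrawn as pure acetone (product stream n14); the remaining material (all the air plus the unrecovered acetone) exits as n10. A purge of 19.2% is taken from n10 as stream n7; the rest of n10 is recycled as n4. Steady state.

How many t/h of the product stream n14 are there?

acetone in n8: m_A = 1650×0.866 + (1−0.192)·(1−0.508)·m_A, so m_A = 1428.9/0.6025 = 2371.8 t/h.
Product n14 = 0.508×2371.8 = 1204.9 t/h.

1205 t/h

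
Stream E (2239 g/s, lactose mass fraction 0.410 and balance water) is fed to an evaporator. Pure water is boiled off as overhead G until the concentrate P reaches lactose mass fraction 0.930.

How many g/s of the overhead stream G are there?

lactose is conserved: 2239×0.410 = 917.99 g/s all reports to the concentrate.
Concentrate = 917.99/(target fraction) = 987.09 g/s.
Overhead = 2239 − 987.09 = 1251.9 g/s.

1252 g/s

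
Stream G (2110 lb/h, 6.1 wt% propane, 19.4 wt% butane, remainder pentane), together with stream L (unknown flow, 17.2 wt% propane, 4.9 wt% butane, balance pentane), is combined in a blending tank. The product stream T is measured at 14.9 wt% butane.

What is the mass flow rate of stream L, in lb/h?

949.5 lb/h

Let L be the unknown flow. Total out = 2110 + L.
butane balance: 409.34 + 0.049·L = 0.149·(2110 + L)
(0.049 − 0.149)·L = 0.149×2110 − 409.34 = -94.95
L = -94.95 / -0.100 = 949.5 lb/h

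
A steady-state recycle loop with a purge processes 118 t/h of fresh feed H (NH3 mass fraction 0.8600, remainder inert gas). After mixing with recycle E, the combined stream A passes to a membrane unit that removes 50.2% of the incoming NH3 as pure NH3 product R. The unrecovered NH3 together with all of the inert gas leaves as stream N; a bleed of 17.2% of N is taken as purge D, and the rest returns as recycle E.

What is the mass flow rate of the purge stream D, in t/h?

inert gas enters only via H and leaves only via the purge: 118×0.140 = 0.172×(inert gas in N), and the membrane unit passes all inert gas, so inert gas in A = inert gas in N = 96.047 t/h.
NH3 in A: m_A = 118×0.860 + (1−0.172)·(1−0.502)·m_A, so m_A = 101.48/0.5877 = 172.69 t/h.
N = (1−0.502)×172.69 + 96.047 = 182.04 t/h.
Purge D = 0.172×182.04 = 31.312 t/h.

31.31 t/h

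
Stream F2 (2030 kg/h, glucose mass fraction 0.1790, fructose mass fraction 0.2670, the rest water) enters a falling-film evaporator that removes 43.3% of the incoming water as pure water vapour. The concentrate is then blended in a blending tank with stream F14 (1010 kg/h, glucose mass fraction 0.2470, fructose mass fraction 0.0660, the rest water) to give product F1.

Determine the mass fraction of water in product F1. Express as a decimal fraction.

Vapour removed = 0.433×0.554×2030 = 486.96 kg/h; concentrate = 1543 kg/h.
water reaching the mixer = 637.66 (from concentrate) + 1010×0.687 = 1331.5 kg/h.
Product flow = 1543 + 1010 = 2553 kg/h; water fraction = 0.5215.

0.5215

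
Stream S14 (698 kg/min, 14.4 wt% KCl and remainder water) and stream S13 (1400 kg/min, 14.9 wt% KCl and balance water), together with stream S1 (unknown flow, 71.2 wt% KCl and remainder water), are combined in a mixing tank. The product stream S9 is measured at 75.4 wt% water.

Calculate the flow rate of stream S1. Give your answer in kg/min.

Let S1 be the unknown flow. Total out = 2098 + S1.
water balance: 1788.9 + 0.288·S1 = 0.754·(2098 + S1)
(0.288 − 0.754)·S1 = 0.754×2098 − 1788.9 = -207
S1 = -207 / -0.466 = 444.2 kg/min

444.2 kg/min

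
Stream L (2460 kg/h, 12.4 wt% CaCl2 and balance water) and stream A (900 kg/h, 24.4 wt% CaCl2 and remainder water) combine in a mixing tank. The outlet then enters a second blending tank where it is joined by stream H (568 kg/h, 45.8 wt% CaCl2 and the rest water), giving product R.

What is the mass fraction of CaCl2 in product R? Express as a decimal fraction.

0.200

Overall, product flow = 3928 kg/h.
CaCl2 in = 2460×0.124 + 900×0.244 + 568×0.458 = 784.78 kg/h.
CaCl2 fraction in R = 0.200.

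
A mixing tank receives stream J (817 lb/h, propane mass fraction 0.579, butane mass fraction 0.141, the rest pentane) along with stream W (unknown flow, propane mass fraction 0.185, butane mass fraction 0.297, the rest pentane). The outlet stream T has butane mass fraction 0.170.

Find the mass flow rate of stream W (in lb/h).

186.6 lb/h

Let W be the unknown flow. Total out = 817 + W.
butane balance: 115.2 + 0.297·W = 0.170·(817 + W)
(0.297 − 0.170)·W = 0.170×817 − 115.2 = 23.693
W = 23.693 / 0.127 = 186.56 lb/h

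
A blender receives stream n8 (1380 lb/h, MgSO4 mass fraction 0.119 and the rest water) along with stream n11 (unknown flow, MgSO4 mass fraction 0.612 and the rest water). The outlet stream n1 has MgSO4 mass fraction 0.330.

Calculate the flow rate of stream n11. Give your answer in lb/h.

1033 lb/h

Let n11 be the unknown flow. Total out = 1380 + n11.
MgSO4 balance: 164.22 + 0.612·n11 = 0.330·(1380 + n11)
(0.612 − 0.330)·n11 = 0.330×1380 − 164.22 = 291.18
n11 = 291.18 / 0.282 = 1032.6 lb/h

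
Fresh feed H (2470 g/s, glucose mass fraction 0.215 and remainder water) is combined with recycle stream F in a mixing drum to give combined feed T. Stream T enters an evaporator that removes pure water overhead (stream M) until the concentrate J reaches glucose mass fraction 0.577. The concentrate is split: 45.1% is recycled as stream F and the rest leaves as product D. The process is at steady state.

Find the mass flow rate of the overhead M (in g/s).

Overall glucose balance (none leaves overhead): glucose in fresh feed = glucose in product, i.e. 2470×0.215 = (1−0.451)·J·0.577.
J = 531.05/(0.577×0.549) = 1676.4 g/s.
Recycle F = 0.451×1676.4 = 756.07 g/s.
Combined feed T = 2470 + 756.07 = 3226.1 g/s.
Overhead M = T − J = 3226.1 − 1676.4 = 1549.6 g/s.

1550 g/s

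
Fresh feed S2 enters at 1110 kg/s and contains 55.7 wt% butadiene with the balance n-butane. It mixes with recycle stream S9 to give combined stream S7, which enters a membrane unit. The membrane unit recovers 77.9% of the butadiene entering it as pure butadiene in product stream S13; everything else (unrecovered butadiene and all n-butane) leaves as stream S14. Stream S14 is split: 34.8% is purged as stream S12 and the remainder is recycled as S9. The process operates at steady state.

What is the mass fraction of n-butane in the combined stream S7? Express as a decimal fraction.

n-butane enters only via S2 and leaves only via the purge: 1110×0.443 = 0.348×(n-butane in S14), and the membrane unit passes all n-butane, so n-butane in S7 = n-butane in S14 = 1413 kg/s.
butadiene in S7: m_A = 1110×0.557 + (1−0.348)·(1−0.779)·m_A, so m_A = 618.27/0.8559 = 722.36 kg/s.
S7 = 722.36 + 1413 = 2135.4 kg/s.
n-butane fraction in S7 = 1413/2135.4 = 0.662.

0.662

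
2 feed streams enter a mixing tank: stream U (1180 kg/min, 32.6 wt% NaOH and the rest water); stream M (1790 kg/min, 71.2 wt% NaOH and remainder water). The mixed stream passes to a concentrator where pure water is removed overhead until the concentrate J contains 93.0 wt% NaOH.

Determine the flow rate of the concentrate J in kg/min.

1784 kg/min

NaOH entering = 1180×0.326 + 1790×0.712 = 1659.2 kg/min.
All NaOH reports to J, so J = 1659.2/0.930 = 1784 kg/min.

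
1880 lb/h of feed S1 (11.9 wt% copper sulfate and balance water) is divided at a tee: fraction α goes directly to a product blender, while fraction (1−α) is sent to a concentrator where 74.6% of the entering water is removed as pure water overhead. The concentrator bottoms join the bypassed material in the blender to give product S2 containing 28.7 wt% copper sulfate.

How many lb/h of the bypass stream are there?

All 1880×0.119 = 223.72 lb/h of copper sulfate reaches S2, so S2 = 223.72/0.287 = 779.51 lb/h and vapour = 1100.5 lb/h.
The evaporator receives (1−α)·1880 of feed at 0.881 water and removes 0.746 of that water:
0.746×0.881×(1−α)×1880 = 1100.5
(1−α) = 1100.5/1235.6 = 0.8907;  α = 0.1093.
Bypass flow = 0.1093×1880 = 205.56 lb/h.

205.6 lb/h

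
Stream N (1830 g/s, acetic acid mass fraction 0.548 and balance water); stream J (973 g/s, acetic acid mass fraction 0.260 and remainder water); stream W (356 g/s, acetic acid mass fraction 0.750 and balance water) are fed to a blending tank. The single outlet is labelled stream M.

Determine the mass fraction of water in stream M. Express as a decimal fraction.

0.518

Total flow out = 1830 + 973 + 356 = 3159 g/s.
water in = 1830×0.452 + 973×0.740 + 356×0.250 = 1636.2 g/s.
water mass fraction in M = 1636.2/3159 = 0.518.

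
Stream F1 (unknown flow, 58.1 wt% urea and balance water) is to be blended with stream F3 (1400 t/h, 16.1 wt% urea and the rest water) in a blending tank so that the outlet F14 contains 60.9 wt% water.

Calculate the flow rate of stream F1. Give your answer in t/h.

1695 t/h

Let F1 be the unknown flow. Total out = 1400 + F1.
water balance: 1174.6 + 0.419·F1 = 0.609·(1400 + F1)
(0.419 − 0.609)·F1 = 0.609×1400 − 1174.6 = -322
F1 = -322 / -0.190 = 1694.7 t/h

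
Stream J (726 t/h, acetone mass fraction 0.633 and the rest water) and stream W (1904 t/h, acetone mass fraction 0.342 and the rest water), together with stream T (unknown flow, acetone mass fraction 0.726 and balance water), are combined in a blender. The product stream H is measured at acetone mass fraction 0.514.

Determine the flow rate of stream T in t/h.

1137 t/h

Let T be the unknown flow. Total out = 2630 + T.
acetone balance: 1110.7 + 0.726·T = 0.514·(2630 + T)
(0.726 − 0.514)·T = 0.514×2630 − 1110.7 = 241.09
T = 241.09 / 0.212 = 1137.2 t/h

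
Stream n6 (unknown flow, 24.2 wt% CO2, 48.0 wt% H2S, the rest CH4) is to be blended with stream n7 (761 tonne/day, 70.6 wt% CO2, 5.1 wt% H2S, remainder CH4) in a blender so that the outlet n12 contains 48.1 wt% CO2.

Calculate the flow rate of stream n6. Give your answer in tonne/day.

716.4 tonne/day

Let n6 be the unknown flow. Total out = 761 + n6.
CO2 balance: 537.27 + 0.242·n6 = 0.481·(761 + n6)
(0.242 − 0.481)·n6 = 0.481×761 − 537.27 = -171.22
n6 = -171.22 / -0.239 = 716.42 tonne/day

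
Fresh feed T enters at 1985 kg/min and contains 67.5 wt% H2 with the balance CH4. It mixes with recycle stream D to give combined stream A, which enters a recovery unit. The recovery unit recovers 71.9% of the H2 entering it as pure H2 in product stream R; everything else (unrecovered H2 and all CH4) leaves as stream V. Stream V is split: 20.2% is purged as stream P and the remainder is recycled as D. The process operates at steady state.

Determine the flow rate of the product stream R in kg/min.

1242 kg/min

H2 in A: m_A = 1985×0.675 + (1−0.202)·(1−0.719)·m_A, so m_A = 1339.9/0.7758 = 1727.2 kg/min.
Product R = 0.719×1727.2 = 1241.8 kg/min.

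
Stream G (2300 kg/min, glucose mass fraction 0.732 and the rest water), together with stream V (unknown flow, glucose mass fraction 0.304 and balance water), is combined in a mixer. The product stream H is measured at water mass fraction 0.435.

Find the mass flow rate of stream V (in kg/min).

1472 kg/min

Let V be the unknown flow. Total out = 2300 + V.
water balance: 616.4 + 0.696·V = 0.435·(2300 + V)
(0.696 − 0.435)·V = 0.435×2300 − 616.4 = 384.1
V = 384.1 / 0.261 = 1471.6 kg/min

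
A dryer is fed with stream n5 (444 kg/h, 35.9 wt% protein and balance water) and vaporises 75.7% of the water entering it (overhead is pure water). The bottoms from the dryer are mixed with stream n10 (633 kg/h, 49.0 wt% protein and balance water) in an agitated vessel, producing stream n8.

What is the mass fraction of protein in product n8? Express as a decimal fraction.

0.545

Vapour removed = 0.757×0.641×444 = 215.45 kg/h; concentrate = 228.55 kg/h.
protein reaching the mixer = 159.4 (from concentrate) + 633×0.490 = 469.57 kg/h.
Product flow = 228.55 + 633 = 861.55 kg/h; protein fraction = 0.545.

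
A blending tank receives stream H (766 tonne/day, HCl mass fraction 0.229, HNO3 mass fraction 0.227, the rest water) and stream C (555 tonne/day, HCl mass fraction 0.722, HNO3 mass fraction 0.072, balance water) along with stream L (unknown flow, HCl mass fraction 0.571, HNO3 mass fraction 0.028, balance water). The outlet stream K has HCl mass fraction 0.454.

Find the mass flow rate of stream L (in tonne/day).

201.8 tonne/day

Let L be the unknown flow. Total out = 1321 + L.
HCl balance: 576.12 + 0.571·L = 0.454·(1321 + L)
(0.571 − 0.454)·L = 0.454×1321 − 576.12 = 23.61
L = 23.61 / 0.117 = 201.79 tonne/day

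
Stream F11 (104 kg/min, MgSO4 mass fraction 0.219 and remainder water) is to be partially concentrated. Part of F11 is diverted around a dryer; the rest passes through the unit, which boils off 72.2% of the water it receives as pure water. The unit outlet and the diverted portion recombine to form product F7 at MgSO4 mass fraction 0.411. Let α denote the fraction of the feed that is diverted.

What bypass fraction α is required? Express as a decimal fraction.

All 104×0.219 = 22.776 kg/min of MgSO4 reaches F7, so F7 = 22.776/0.411 = 55.416 kg/min and vapour = 48.584 kg/min.
The evaporator receives (1−α)·104 of feed at 0.781 water and removes 0.722 of that water:
0.722×0.781×(1−α)×104 = 48.584
(1−α) = 48.584/58.644 = 0.8285;  α = 0.1715.

0.172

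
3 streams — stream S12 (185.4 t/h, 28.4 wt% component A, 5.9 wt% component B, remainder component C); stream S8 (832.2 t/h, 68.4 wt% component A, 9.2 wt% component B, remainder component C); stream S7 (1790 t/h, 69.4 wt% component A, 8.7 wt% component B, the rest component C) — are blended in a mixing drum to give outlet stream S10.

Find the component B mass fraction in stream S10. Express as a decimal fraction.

0.087

Total flow out = 185.4 + 832.2 + 1790 = 2807.6 t/h.
component B in = 185.4×0.059 + 832.2×0.092 + 1790×0.087 = 243.23 t/h.
component B mass fraction in S10 = 243.23/2807.6 = 0.087.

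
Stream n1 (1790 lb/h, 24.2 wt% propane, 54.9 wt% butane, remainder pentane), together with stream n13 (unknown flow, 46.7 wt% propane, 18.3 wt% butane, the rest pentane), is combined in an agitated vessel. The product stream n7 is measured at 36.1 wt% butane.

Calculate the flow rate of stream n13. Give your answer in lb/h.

1891 lb/h

Let n13 be the unknown flow. Total out = 1790 + n13.
butane balance: 982.71 + 0.183·n13 = 0.361·(1790 + n13)
(0.183 − 0.361)·n13 = 0.361×1790 − 982.71 = -336.52
n13 = -336.52 / -0.178 = 1890.6 lb/h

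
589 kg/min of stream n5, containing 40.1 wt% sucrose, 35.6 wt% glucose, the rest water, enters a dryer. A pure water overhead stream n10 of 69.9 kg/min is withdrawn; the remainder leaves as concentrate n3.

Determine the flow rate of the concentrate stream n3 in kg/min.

519.1 kg/min

Concentrate = 589 − 69.9 = 519.1 kg/min.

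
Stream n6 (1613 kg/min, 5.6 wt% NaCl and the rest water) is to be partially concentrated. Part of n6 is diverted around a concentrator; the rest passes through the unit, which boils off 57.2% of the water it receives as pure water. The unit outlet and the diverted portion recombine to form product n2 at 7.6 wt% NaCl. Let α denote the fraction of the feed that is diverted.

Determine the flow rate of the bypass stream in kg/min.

826.9 kg/min

All 1613×0.056 = 90.328 kg/min of NaCl reaches n2, so n2 = 90.328/0.076 = 1188.5 kg/min and vapour = 424.47 kg/min.
The evaporator receives (1−α)·1613 of feed at 0.944 water and removes 0.572 of that water:
0.572×0.944×(1−α)×1613 = 424.47
(1−α) = 424.47/870.97 = 0.4874;  α = 0.5126.
Bypass flow = 0.5126×1613 = 826.89 kg/min.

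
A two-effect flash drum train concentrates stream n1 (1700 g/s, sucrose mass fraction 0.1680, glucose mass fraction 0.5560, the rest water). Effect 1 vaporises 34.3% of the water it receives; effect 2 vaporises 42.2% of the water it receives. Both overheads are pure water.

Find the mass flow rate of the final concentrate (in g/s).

water in feed = 1700×0.276 = 469.2 g/s.
After stage 1: water left = (1−0.343)×469.2 = 308.26; stream total = 1539.1 g/s.
After stage 2: water left = (1−0.422)×308.26 = 178.18; final concentrate = 1409 g/s.

1409 g/s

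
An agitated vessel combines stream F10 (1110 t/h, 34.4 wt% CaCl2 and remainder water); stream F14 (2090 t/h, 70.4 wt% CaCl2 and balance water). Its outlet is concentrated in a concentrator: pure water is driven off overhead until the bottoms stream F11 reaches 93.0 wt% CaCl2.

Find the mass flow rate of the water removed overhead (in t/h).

1207 t/h

CaCl2 entering = 1110×0.344 + 2090×0.704 = 1853.2 t/h.
All CaCl2 reports to F11, so F11 = 1853.2/0.930 = 1992.7 t/h.
Total feed = 3200 t/h; overhead = 3200 − 1992.7 = 1207.3 t/h.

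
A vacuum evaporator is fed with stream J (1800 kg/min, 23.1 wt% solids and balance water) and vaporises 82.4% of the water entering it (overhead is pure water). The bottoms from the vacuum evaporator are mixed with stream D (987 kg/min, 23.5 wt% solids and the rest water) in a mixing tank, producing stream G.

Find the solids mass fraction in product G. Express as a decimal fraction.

Vapour removed = 0.824×0.769×1800 = 1140.6 kg/min; concentrate = 659.42 kg/min.
solids reaching the mixer = 415.8 (from concentrate) + 987×0.235 = 647.75 kg/min.
Product flow = 659.42 + 987 = 1646.4 kg/min; solids fraction = 0.393.

0.393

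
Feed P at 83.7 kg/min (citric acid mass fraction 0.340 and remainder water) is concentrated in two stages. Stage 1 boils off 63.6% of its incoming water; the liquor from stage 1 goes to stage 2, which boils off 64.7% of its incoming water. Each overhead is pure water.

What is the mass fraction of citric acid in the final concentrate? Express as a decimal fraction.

0.800

water in feed = 83.7×0.660 = 55.242 kg/min.
After stage 1: water left = (1−0.636)×55.242 = 20.108; stream total = 48.566 kg/min.
After stage 2: water left = (1−0.647)×20.108 = 7.0982; final concentrate = 35.556 kg/min.
citric acid fraction = 28.458/35.556 = 0.800.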